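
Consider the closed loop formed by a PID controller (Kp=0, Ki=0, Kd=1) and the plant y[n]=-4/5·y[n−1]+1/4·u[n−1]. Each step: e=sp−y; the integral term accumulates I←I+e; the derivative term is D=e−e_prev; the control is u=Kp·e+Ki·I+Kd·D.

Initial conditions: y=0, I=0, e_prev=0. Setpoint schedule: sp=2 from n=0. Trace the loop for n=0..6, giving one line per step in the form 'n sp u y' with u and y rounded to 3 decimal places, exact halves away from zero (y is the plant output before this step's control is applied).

(exact arithmetic carried between steps; '≈' marks a value shown rounded to 6 d.p. or computed from one; I and e_prev carry over from the previous line; the table rounds u and y to 3 d.p., halves away from zero)
n=0: y=0, sp=2, e=sp−y=2; I=2, D=e−e_prev=2; u=0·2+0·2+1·2=2; next y=-4/5·0+1/4·2=0.5
n=1: y=0.5, sp=2, e=sp−y=1.5; I=3.5, D=e−e_prev=-0.5; u=0·1.5+0·3.5+1·(-0.5)=-0.5; next y=-4/5·0.5+1/4·(-0.5)=-0.525
n=2: y=-0.525, sp=2, e=sp−y=2.525; I=6.025, D=e−e_prev=1.025; u=0·2.525+0·6.025+1·1.025=1.025; next y=-4/5·(-0.525)+1/4·1.025=0.67625
n=3: y=0.67625, sp=2, e=sp−y=1.32375; I=7.34875, D=e−e_prev=-1.20125; u=0·1.32375+0·7.34875+1·(-1.20125)=-1.20125; next y=-4/5·0.67625+1/4·(-1.20125)≈-0.841313
n=4: y≈-0.841313, sp=2, e=sp−y≈2.841313; I≈10.190063, D=e−e_prev≈1.517563; u=0·2.841313+0·10.190063+1·1.517563≈1.517563; next y=-4/5·(-0.841313)+1/4·1.517563≈1.052441
n=5: y≈1.052441, sp=2, e=sp−y≈0.947559; I≈11.137622, D=e−e_prev≈-1.893753; u=0·0.947559+0·11.137622+1·(-1.893753)≈-1.893753; next y=-4/5·1.052441+1/4·(-1.893753)≈-1.315391
n=6: y≈-1.315391, sp=2, e=sp−y≈3.315391; I≈14.453013, D=e−e_prev≈2.367831; u=0·3.315391+0·14.453013+1·2.367831≈2.367831; next y=-4/5·(-1.315391)+1/4·2.367831≈1.644270

0 2 2.000 0.000
1 2 -0.500 0.500
2 2 1.025 -0.525
3 2 -1.201 0.676
4 2 1.518 -0.841
5 2 -1.894 1.052
6 2 2.368 -1.315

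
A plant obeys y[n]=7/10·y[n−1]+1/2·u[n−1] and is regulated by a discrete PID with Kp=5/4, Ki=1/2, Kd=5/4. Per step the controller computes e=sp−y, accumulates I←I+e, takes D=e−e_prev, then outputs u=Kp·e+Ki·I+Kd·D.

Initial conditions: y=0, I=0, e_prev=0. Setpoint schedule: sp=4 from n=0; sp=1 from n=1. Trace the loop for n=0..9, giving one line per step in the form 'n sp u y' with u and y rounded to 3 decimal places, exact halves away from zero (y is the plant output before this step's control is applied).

0 4 12.000 0.000
1 1 -18.000 6.000
2 1 23.150 -4.800
3 1 -26.495 8.215
4 1 33.302 -7.497
5 1 -38.790 11.403
6 1 48.082 -11.413
7 1 -56.626 16.052
8 1 69.564 -17.077
9 1 -82.523 22.829

(exact arithmetic carried between steps; '≈' marks a value shown rounded to 6 d.p. or computed from one; I and e_prev carry over from the previous line; the table rounds u and y to 3 d.p., halves away from zero)
n=0: y=0, sp=4, e=sp−y=4; I=4, D=e−e_prev=4; u=5/4·4+1/2·4+5/4·4=12; next y=7/10·0+1/2·12=6
n=1: y=6, sp=1, e=sp−y=-5; I=-1, D=e−e_prev=-9; u=5/4·(-5)+1/2·(-1)+5/4·(-9)=-18; next y=7/10·6+1/2·(-18)=-4.8
n=2: y=-4.8, sp=1, e=sp−y=5.8; I=4.8, D=e−e_prev=10.8; u=5/4·5.8+1/2·4.8+5/4·10.8=23.15; next y=7/10·(-4.8)+1/2·23.15=8.215
n=3: y=8.215, sp=1, e=sp−y=-7.215; I=-2.415, D=e−e_prev=-13.015; u=5/4·(-7.215)+1/2·(-2.415)+5/4·(-13.015)=-26.495; next y=7/10·8.215+1/2·(-26.495)=-7.497
n=4: y=-7.497, sp=1, e=sp−y=8.497; I=6.082, D=e−e_prev=15.712; u=5/4·8.497+1/2·6.082+5/4·15.712=33.30225; next y=7/10·(-7.497)+1/2·33.30225=11.403225
n=5: y=11.403225, sp=1, e=sp−y=-10.403225; I=-4.321225, D=e−e_prev=-18.900225; u=5/4·(-10.403225)+1/2·(-4.321225)+5/4·(-18.900225)=-38.789925; next y=7/10·11.403225+1/2·(-38.789925)=-11.412705
n=6: y=-11.412705, sp=1, e=sp−y=12.412705; I=8.09148, D=e−e_prev=22.81593; u=5/4·12.412705+1/2·8.09148+5/4·22.81593≈48.081534; next y=7/10·(-11.412705)+1/2·48.081534≈16.051873
n=7: y≈16.051873, sp=1, e=sp−y≈-15.051873; I≈-6.960393, D=e−e_prev≈-27.464578; u=5/4·(-15.051873)+1/2·(-6.960393)+5/4·(-27.464578)≈-56.625761; next y=7/10·16.051873+1/2·(-56.625761)≈-17.076569
n=8: y≈-17.076569, sp=1, e=sp−y≈18.076569; I≈11.116176, D=e−e_prev≈33.128443; u=5/4·18.076569+1/2·11.116176+5/4·33.128443≈69.564353; next y=7/10·(-17.076569)+1/2·69.564353≈22.828578
n=9: y≈22.828578, sp=1, e=sp−y≈-21.828578; I≈-10.712402, D=e−e_prev≈-39.905147; u=5/4·(-21.828578)+1/2·(-10.712402)+5/4·(-39.905147)≈-82.523358; next y=7/10·22.828578+1/2·(-82.523358)≈-25.281674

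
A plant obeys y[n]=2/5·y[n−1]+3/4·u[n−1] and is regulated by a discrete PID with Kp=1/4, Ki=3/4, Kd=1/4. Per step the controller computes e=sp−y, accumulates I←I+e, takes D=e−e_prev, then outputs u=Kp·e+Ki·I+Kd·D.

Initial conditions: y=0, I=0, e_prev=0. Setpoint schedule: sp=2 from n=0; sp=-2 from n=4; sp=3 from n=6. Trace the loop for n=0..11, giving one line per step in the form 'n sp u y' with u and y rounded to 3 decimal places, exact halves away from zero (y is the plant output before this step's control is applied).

(exact arithmetic carried between steps; '≈' marks a value shown rounded to 6 d.p. or computed from one; I and e_prev carry over from the previous line; the table rounds u and y to 3 d.p., halves away from zero)
n=0: y=0, sp=2, e=sp−y=2; I=2, D=e−e_prev=2; u=1/4·2+3/4·2+1/4·2=2.5; next y=2/5·0+3/4·2.5=1.875
n=1: y=1.875, sp=2, e=sp−y=0.125; I=2.125, D=e−e_prev=-1.875; u=1/4·0.125+3/4·2.125+1/4·(-1.875)=1.15625; next y=2/5·1.875+3/4·1.15625≈1.617188
n=2: y≈1.617188, sp=2, e=sp−y≈0.382813; I≈2.507813, D=e−e_prev≈0.257813; u=1/4·0.382813+3/4·2.507813+1/4·0.257813≈2.041016; next y=2/5·1.617188+3/4·2.041016≈2.177637
n=3: y≈2.177637, sp=2, e=sp−y≈-0.177637; I≈2.330176, D=e−e_prev≈-0.560449; u=1/4·(-0.177637)+3/4·2.330176+1/4·(-0.560449)≈1.563110; next y=2/5·2.177637+3/4·1.563110≈2.043387
n=4: y≈2.043387, sp=-2, e=sp−y≈-4.043387; I≈-1.713212, D=e−e_prev≈-3.865751; u=1/4·(-4.043387)+3/4·(-1.713212)+1/4·(-3.865751)≈-3.262193; next y=2/5·2.043387+3/4·(-3.262193)≈-1.629290
n=5: y≈-1.629290, sp=-2, e=sp−y≈-0.370710; I≈-2.083922, D=e−e_prev≈3.672677; u=1/4·(-0.370710)+3/4·(-2.083922)+1/4·3.672677≈-0.737449; next y=2/5·(-1.629290)+3/4·(-0.737449)≈-1.204803
n=6: y≈-1.204803, sp=3, e=sp−y≈4.204803; I≈2.120881, D=e−e_prev≈4.575513; u=1/4·4.204803+3/4·2.120881+1/4·4.575513≈3.785740; next y=2/5·(-1.204803)+3/4·3.785740≈2.357384
n=7: y≈2.357384, sp=3, e=sp−y≈0.642616; I≈2.763498, D=e−e_prev≈-3.562187; u=1/4·0.642616+3/4·2.763498+1/4·(-3.562187)≈1.342730; next y=2/5·2.357384+3/4·1.342730≈1.950001
n=8: y≈1.950001, sp=3, e=sp−y≈1.049999; I≈3.813496, D=e−e_prev≈0.407382; u=1/4·1.049999+3/4·3.813496+1/4·0.407382≈3.224467; next y=2/5·1.950001+3/4·3.224467≈3.198351
n=9: y≈3.198351, sp=3, e=sp−y≈-0.198351; I≈3.615145, D=e−e_prev≈-1.248350; u=1/4·(-0.198351)+3/4·3.615145+1/4·(-1.248350)≈2.349684; next y=2/5·3.198351+3/4·2.349684≈3.041603
n=10: y≈3.041603, sp=3, e=sp−y≈-0.041603; I≈3.573542, D=e−e_prev≈0.156748; u=1/4·(-0.041603)+3/4·3.573542+1/4·0.156748≈2.708943; next y=2/5·3.041603+3/4·2.708943≈3.248348
n=11: y≈3.248348, sp=3, e=sp−y≈-0.248348; I≈3.325194, D=e−e_prev≈-0.206745; u=1/4·(-0.248348)+3/4·3.325194+1/4·(-0.206745)≈2.380122; next y=2/5·3.248348+3/4·2.380122≈3.084431

0 2 2.500 0.000
1 2 1.156 1.875
2 2 2.041 1.617
3 2 1.563 2.178
4 -2 -3.262 2.043
5 -2 -0.737 -1.629
6 3 3.786 -1.205
7 3 1.343 2.357
8 3 3.224 1.950
9 3 2.350 3.198
10 3 2.709 3.042
11 3 2.380 3.248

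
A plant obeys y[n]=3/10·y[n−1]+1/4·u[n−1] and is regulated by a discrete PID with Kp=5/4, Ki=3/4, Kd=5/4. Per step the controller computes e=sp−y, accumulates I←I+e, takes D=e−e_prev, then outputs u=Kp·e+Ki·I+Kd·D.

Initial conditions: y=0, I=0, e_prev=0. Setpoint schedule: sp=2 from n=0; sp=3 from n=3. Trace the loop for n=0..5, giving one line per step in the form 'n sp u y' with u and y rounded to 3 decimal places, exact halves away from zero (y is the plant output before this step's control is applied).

(exact arithmetic carried between steps; '≈' marks a value shown rounded to 6 d.p. or computed from one; I and e_prev carry over from the previous line; the table rounds u and y to 3 d.p., halves away from zero)
n=0: y=0, sp=2, e=sp−y=2; I=2, D=e−e_prev=2; u=5/4·2+3/4·2+5/4·2=6.5; next y=3/10·0+1/4·6.5=1.625
n=1: y=1.625, sp=2, e=sp−y=0.375; I=2.375, D=e−e_prev=-1.625; u=5/4·0.375+3/4·2.375+5/4·(-1.625)=0.21875; next y=3/10·1.625+1/4·0.21875≈0.542188
n=2: y≈0.542188, sp=2, e=sp−y≈1.457813; I≈3.832813, D=e−e_prev≈1.082813; u=5/4·1.457813+3/4·3.832813+5/4·1.082813≈6.050391; next y=3/10·0.542188+1/4·6.050391≈1.675254
n=3: y≈1.675254, sp=3, e=sp−y≈1.324746; I≈5.157559, D=e−e_prev≈-0.133066; u=5/4·1.324746+3/4·5.157559+5/4·(-0.133066)≈5.357769; next y=3/10·1.675254+1/4·5.357769≈1.842018
n=4: y≈1.842018, sp=3, e=sp−y≈1.157982; I≈6.315540, D=e−e_prev≈-0.166764; u=5/4·1.157982+3/4·6.315540+5/4·(-0.166764)≈5.975677; next y=3/10·1.842018+1/4·5.975677≈2.046525
n=5: y≈2.046525, sp=3, e=sp−y≈0.953475; I≈7.269016, D=e−e_prev≈-0.204506; u=5/4·0.953475+3/4·7.269016+5/4·(-0.204506)≈6.387973; next y=3/10·2.046525+1/4·6.387973≈2.210951

0 2 6.500 0.000
1 2 0.219 1.625
2 2 6.050 0.542
3 3 5.358 1.675
4 3 5.976 1.842
5 3 6.388 2.047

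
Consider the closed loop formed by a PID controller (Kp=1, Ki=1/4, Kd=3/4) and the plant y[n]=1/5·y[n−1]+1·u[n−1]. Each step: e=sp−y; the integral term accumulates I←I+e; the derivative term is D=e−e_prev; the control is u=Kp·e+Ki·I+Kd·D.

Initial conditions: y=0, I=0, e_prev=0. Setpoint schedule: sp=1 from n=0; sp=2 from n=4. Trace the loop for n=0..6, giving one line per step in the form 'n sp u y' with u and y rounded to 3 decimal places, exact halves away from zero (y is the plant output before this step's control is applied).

0 1 2.000 0.000
1 1 -2.500 2.000
2 1 6.950 -2.100
3 1 -12.610 6.530
4 2 30.148 -11.304
5 2 -59.034 27.887
6 2 126.575 -53.456

(exact arithmetic carried between steps; '≈' marks a value shown rounded to 6 d.p. or computed from one; I and e_prev carry over from the previous line; the table rounds u and y to 3 d.p., halves away from zero)
n=0: y=0, sp=1, e=sp−y=1; I=1, D=e−e_prev=1; u=1·1+1/4·1+3/4·1=2; next y=1/5·0+1·2=2
n=1: y=2, sp=1, e=sp−y=-1; I=0, D=e−e_prev=-2; u=1·(-1)+1/4·0+3/4·(-2)=-2.5; next y=1/5·2+1·(-2.5)=-2.1
n=2: y=-2.1, sp=1, e=sp−y=3.1; I=3.1, D=e−e_prev=4.1; u=1·3.1+1/4·3.1+3/4·4.1=6.95; next y=1/5·(-2.1)+1·6.95=6.53
n=3: y=6.53, sp=1, e=sp−y=-5.53; I=-2.43, D=e−e_prev=-8.63; u=1·(-5.53)+1/4·(-2.43)+3/4·(-8.63)=-12.61; next y=1/5·6.53+1·(-12.61)=-11.304
n=4: y=-11.304, sp=2, e=sp−y=13.304; I=10.874, D=e−e_prev=18.834; u=1·13.304+1/4·10.874+3/4·18.834=30.148; next y=1/5·(-11.304)+1·30.148=27.8872
n=5: y=27.8872, sp=2, e=sp−y=-25.8872; I=-15.0132, D=e−e_prev=-39.1912; u=1·(-25.8872)+1/4·(-15.0132)+3/4·(-39.1912)=-59.0339; next y=1/5·27.8872+1·(-59.0339)=-53.45646
n=6: y=-53.45646, sp=2, e=sp−y=55.45646; I=40.44326, D=e−e_prev=81.34366; u=1·55.45646+1/4·40.44326+3/4·81.34366=126.57502; next y=1/5·(-53.45646)+1·126.57502=115.883728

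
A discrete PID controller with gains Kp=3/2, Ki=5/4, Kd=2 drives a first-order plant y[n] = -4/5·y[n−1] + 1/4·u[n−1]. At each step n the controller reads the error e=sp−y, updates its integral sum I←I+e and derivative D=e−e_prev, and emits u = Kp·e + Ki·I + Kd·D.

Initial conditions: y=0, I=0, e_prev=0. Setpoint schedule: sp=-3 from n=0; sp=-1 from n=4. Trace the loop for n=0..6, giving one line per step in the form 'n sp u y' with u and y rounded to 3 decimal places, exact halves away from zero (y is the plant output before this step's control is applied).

(exact arithmetic carried between steps; '≈' marks a value shown rounded to 6 d.p. or computed from one; I and e_prev carry over from the previous line; the table rounds u and y to 3 d.p., halves away from zero)
n=0: y=0, sp=-3, e=sp−y=-3; I=-3, D=e−e_prev=-3; u=3/2·(-3)+5/4·(-3)+2·(-3)=-14.25; next y=-4/5·0+1/4·(-14.25)=-3.5625
n=1: y=-3.5625, sp=-3, e=sp−y=0.5625; I=-2.4375, D=e−e_prev=3.5625; u=3/2·0.5625+5/4·(-2.4375)+2·3.5625=4.921875; next y=-4/5·(-3.5625)+1/4·4.921875≈4.080469
n=2: y≈4.080469, sp=-3, e=sp−y≈-7.080469; I≈-9.517969, D=e−e_prev≈-7.642969; u=3/2·(-7.080469)+5/4·(-9.517969)+2·(-7.642969)≈-37.804102; next y=-4/5·4.080469+1/4·(-37.804102)≈-12.715400
n=3: y≈-12.715400, sp=-3, e=sp−y≈9.715400; I≈0.197432, D=e−e_prev≈16.795869; u=3/2·9.715400+5/4·0.197432+2·16.795869≈48.411628; next y=-4/5·(-12.715400)+1/4·48.411628≈22.275227
n=4: y≈22.275227, sp=-1, e=sp−y≈-23.275227; I≈-23.077796, D=e−e_prev≈-32.990628; u=3/2·(-23.275227)+5/4·(-23.077796)+2·(-32.990628)≈-129.741341; next y=-4/5·22.275227+1/4·(-129.741341)≈-50.255517
n=5: y≈-50.255517, sp=-1, e=sp−y≈49.255517; I≈26.177722, D=e−e_prev≈72.530745; u=3/2·49.255517+5/4·26.177722+2·72.530745≈251.666917; next y=-4/5·(-50.255517)+1/4·251.666917≈103.121143
n=6: y≈103.121143, sp=-1, e=sp−y≈-104.121143; I≈-77.943422, D=e−e_prev≈-153.376660; u=3/2·(-104.121143)+5/4·(-77.943422)+2·(-153.376660)≈-560.364313; next y=-4/5·103.121143+1/4·(-560.364313)≈-222.587993

0 -3 -14.250 0.000
1 -3 4.922 -3.563
2 -3 -37.804 4.080
3 -3 48.412 -12.715
4 -1 -129.741 22.275
5 -1 251.667 -50.256
6 -1 -560.364 103.121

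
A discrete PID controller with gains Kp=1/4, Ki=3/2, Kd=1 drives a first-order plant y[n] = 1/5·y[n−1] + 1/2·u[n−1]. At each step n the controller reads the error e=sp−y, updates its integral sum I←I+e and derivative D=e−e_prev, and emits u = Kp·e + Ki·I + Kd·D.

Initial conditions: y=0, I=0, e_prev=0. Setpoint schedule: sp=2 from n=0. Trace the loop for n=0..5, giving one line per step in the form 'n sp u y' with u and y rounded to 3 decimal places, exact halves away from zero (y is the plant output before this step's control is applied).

0 2 5.500 0.000
1 2 -1.063 2.750
2 2 8.073 0.019
3 2 -2.746 4.040
4 2 10.880 -0.565
5 2 -6.080 5.327

(exact arithmetic carried between steps; '≈' marks a value shown rounded to 6 d.p. or computed from one; I and e_prev carry over from the previous line; the table rounds u and y to 3 d.p., halves away from zero)
n=0: y=0, sp=2, e=sp−y=2; I=2, D=e−e_prev=2; u=1/4·2+3/2·2+1·2=5.5; next y=1/5·0+1/2·5.5=2.75
n=1: y=2.75, sp=2, e=sp−y=-0.75; I=1.25, D=e−e_prev=-2.75; u=1/4·(-0.75)+3/2·1.25+1·(-2.75)=-1.0625; next y=1/5·2.75+1/2·(-1.0625)=0.01875
n=2: y=0.01875, sp=2, e=sp−y=1.98125; I=3.23125, D=e−e_prev=2.73125; u=1/4·1.98125+3/2·3.23125+1·2.73125≈8.073438; next y=1/5·0.01875+1/2·8.073438≈4.040469
n=3: y≈4.040469, sp=2, e=sp−y≈-2.040469; I≈1.190781, D=e−e_prev≈-4.021719; u=1/4·(-2.040469)+3/2·1.190781+1·(-4.021719)≈-2.745664; next y=1/5·4.040469+1/2·(-2.745664)≈-0.564738
n=4: y≈-0.564738, sp=2, e=sp−y≈2.564738; I≈3.755520, D=e−e_prev≈4.605207; u=1/4·2.564738+3/2·3.755520+1·4.605207≈10.879671; next y=1/5·(-0.564738)+1/2·10.879671≈5.326888
n=5: y≈5.326888, sp=2, e=sp−y≈-3.326888; I≈0.428632, D=e−e_prev≈-5.891626; u=1/4·(-3.326888)+3/2·0.428632+1·(-5.891626)≈-6.080400; next y=1/5·5.326888+1/2·(-6.080400)≈-1.974823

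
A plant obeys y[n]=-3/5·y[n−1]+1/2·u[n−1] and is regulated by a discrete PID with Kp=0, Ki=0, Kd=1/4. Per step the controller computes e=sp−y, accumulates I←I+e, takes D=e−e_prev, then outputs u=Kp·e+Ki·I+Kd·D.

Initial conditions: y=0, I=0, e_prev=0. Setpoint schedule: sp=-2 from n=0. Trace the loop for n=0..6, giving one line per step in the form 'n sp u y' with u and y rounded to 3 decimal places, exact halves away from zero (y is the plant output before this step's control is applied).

0 -2 -0.500 0.000
1 -2 0.063 -0.250
2 -2 -0.108 0.181
3 -2 0.086 -0.163
4 -2 -0.076 0.141
5 -2 0.066 -0.122
6 -2 -0.057 0.106

(exact arithmetic carried between steps; '≈' marks a value shown rounded to 6 d.p. or computed from one; I and e_prev carry over from the previous line; the table rounds u and y to 3 d.p., halves away from zero)
n=0: y=0, sp=-2, e=sp−y=-2; I=-2, D=e−e_prev=-2; u=0·(-2)+0·(-2)+1/4·(-2)=-0.5; next y=-3/5·0+1/2·(-0.5)=-0.25
n=1: y=-0.25, sp=-2, e=sp−y=-1.75; I=-3.75, D=e−e_prev=0.25; u=0·(-1.75)+0·(-3.75)+1/4·0.25=0.0625; next y=-3/5·(-0.25)+1/2·0.0625=0.18125
n=2: y=0.18125, sp=-2, e=sp−y=-2.18125; I=-5.93125, D=e−e_prev=-0.43125; u=0·(-2.18125)+0·(-5.93125)+1/4·(-0.43125)≈-0.107813; next y=-3/5·0.18125+1/2·(-0.107813)≈-0.162656
n=3: y≈-0.162656, sp=-2, e=sp−y≈-1.837344; I≈-7.768594, D=e−e_prev≈0.343906; u=0·(-1.837344)+0·(-7.768594)+1/4·0.343906≈0.085977; next y=-3/5·(-0.162656)+1/2·0.085977≈0.140582
n=4: y≈0.140582, sp=-2, e=sp−y≈-2.140582; I≈-9.909176, D=e−e_prev≈-0.303238; u=0·(-2.140582)+0·(-9.909176)+1/4·(-0.303238)≈-0.075810; next y=-3/5·0.140582+1/2·(-0.075810)≈-0.122254
n=5: y≈-0.122254, sp=-2, e=sp−y≈-1.877746; I≈-11.786922, D=e−e_prev≈0.262836; u=0·(-1.877746)+0·(-11.786922)+1/4·0.262836≈0.065709; next y=-3/5·(-0.122254)+1/2·0.065709≈0.106207
n=6: y≈0.106207, sp=-2, e=sp−y≈-2.106207; I≈-13.893129, D=e−e_prev≈-0.228461; u=0·(-2.106207)+0·(-13.893129)+1/4·(-0.228461)≈-0.057115; next y=-3/5·0.106207+1/2·(-0.057115)≈-0.092282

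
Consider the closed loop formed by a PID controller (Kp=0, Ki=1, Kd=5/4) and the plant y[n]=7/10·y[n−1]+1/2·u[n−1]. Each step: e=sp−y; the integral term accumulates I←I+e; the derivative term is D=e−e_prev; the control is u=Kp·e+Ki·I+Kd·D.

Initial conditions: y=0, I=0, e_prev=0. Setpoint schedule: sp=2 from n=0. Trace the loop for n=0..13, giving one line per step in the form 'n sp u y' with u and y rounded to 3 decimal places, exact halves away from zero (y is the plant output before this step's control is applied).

0 2 4.500 0.000
1 2 -1.063 2.250
2 2 4.214 1.044
3 2 -0.374 2.838
4 2 3.367 1.799
5 2 -0.303 2.943
6 2 2.511 1.908
7 2 -0.227 2.591
8 2 2.040 1.700
9 2 0.079 2.210
10 2 1.909 1.586
11 2 0.466 2.065
12 2 1.869 1.679
13 2 0.738 2.109

(exact arithmetic carried between steps; '≈' marks a value shown rounded to 6 d.p. or computed from one; I and e_prev carry over from the previous line; the table rounds u and y to 3 d.p., halves away from zero)
n=0: y=0, sp=2, e=sp−y=2; I=2, D=e−e_prev=2; u=0·2+1·2+5/4·2=4.5; next y=7/10·0+1/2·4.5=2.25
n=1: y=2.25, sp=2, e=sp−y=-0.25; I=1.75, D=e−e_prev=-2.25; u=0·(-0.25)+1·1.75+5/4·(-2.25)=-1.0625; next y=7/10·2.25+1/2·(-1.0625)=1.04375
n=2: y=1.04375, sp=2, e=sp−y=0.95625; I=2.70625, D=e−e_prev=1.20625; u=0·0.95625+1·2.70625+5/4·1.20625≈4.214063; next y=7/10·1.04375+1/2·4.214063≈2.837656
n=3: y≈2.837656, sp=2, e=sp−y≈-0.837656; I≈1.868594, D=e−e_prev≈-1.793906; u=0·(-0.837656)+1·1.868594+5/4·(-1.793906)≈-0.373789; next y=7/10·2.837656+1/2·(-0.373789)≈1.799465
n=4: y≈1.799465, sp=2, e=sp−y≈0.200535; I≈2.069129, D=e−e_prev≈1.038191; u=0·0.200535+1·2.069129+5/4·1.038191≈3.366868; next y=7/10·1.799465+1/2·3.366868≈2.943059
n=5: y≈2.943059, sp=2, e=sp−y≈-0.943059; I≈1.126069, D=e−e_prev≈-1.143595; u=0·(-0.943059)+1·1.126069+5/4·(-1.143595)≈-0.303424; next y=7/10·2.943059+1/2·(-0.303424)≈1.908430
n=6: y≈1.908430, sp=2, e=sp−y≈0.091570; I≈1.217640, D=e−e_prev≈1.034630; u=0·0.091570+1·1.217640+5/4·1.034630≈2.510927; next y=7/10·1.908430+1/2·2.510927≈2.591364
n=7: y≈2.591364, sp=2, e=sp−y≈-0.591364; I≈0.626275, D=e−e_prev≈-0.682935; u=0·(-0.591364)+1·0.626275+5/4·(-0.682935)≈-0.227393; next y=7/10·2.591364+1/2·(-0.227393)≈1.700259
n=8: y≈1.700259, sp=2, e=sp−y≈0.299741; I≈0.926017, D=e−e_prev≈0.891106; u=0·0.299741+1·0.926017+5/4·0.891106≈2.039899; next y=7/10·1.700259+1/2·2.039899≈2.210130
n=9: y≈2.210130, sp=2, e=sp−y≈-0.210130; I≈0.715886, D=e−e_prev≈-0.509872; u=0·(-0.210130)+1·0.715886+5/4·(-0.509872)≈0.078547; next y=7/10·2.210130+1/2·0.078547≈1.586365
n=10: y≈1.586365, sp=2, e=sp−y≈0.413635; I≈1.129522, D=e−e_prev≈0.623766; u=0·0.413635+1·1.129522+5/4·0.623766≈1.909229; next y=7/10·1.586365+1/2·1.909229≈2.065070
n=11: y≈2.065070, sp=2, e=sp−y≈-0.065070; I≈1.064452, D=e−e_prev≈-0.478705; u=0·(-0.065070)+1·1.064452+5/4·(-0.478705)≈0.466071; next y=7/10·2.065070+1/2·0.466071≈1.678584
n=12: y≈1.678584, sp=2, e=sp−y≈0.321416; I≈1.385868, D=e−e_prev≈0.386486; u=0·0.321416+1·1.385868+5/4·0.386486≈1.868975; next y=7/10·1.678584+1/2·1.868975≈2.109496
n=13: y≈2.109496, sp=2, e=sp−y≈-0.109496; I≈1.276372, D=e−e_prev≈-0.430912; u=0·(-0.109496)+1·1.276372+5/4·(-0.430912)≈0.737731; next y=7/10·2.109496+1/2·0.737731≈1.845513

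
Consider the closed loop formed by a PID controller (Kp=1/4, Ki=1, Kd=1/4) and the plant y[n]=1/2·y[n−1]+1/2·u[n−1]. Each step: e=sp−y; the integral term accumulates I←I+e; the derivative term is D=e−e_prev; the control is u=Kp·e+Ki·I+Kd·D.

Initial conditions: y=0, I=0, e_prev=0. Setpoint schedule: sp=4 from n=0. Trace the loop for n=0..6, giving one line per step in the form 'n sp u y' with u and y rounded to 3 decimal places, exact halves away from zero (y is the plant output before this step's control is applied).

0 4 6.000 0.000
1 4 4.500 3.000
2 4 5.125 3.750
3 4 4.531 4.438
4 4 4.195 4.484
5 4 3.939 4.340
6 4 3.864 4.140

(exact arithmetic carried between steps; '≈' marks a value shown rounded to 6 d.p. or computed from one; I and e_prev carry over from the previous line; the table rounds u and y to 3 d.p., halves away from zero)
n=0: y=0, sp=4, e=sp−y=4; I=4, D=e−e_prev=4; u=1/4·4+1·4+1/4·4=6; next y=1/2·0+1/2·6=3
n=1: y=3, sp=4, e=sp−y=1; I=5, D=e−e_prev=-3; u=1/4·1+1·5+1/4·(-3)=4.5; next y=1/2·3+1/2·4.5=3.75
n=2: y=3.75, sp=4, e=sp−y=0.25; I=5.25, D=e−e_prev=-0.75; u=1/4·0.25+1·5.25+1/4·(-0.75)=5.125; next y=1/2·3.75+1/2·5.125=4.4375
n=3: y=4.4375, sp=4, e=sp−y=-0.4375; I=4.8125, D=e−e_prev=-0.6875; u=1/4·(-0.4375)+1·4.8125+1/4·(-0.6875)=4.53125; next y=1/2·4.4375+1/2·4.53125=4.484375
n=4: y=4.484375, sp=4, e=sp−y=-0.484375; I=4.328125, D=e−e_prev=-0.046875; u=1/4·(-0.484375)+1·4.328125+1/4·(-0.046875)≈4.195313; next y=1/2·4.484375+1/2·4.195313≈4.339844
n=5: y≈4.339844, sp=4, e=sp−y≈-0.339844; I≈3.988281, D=e−e_prev≈0.144531; u=1/4·(-0.339844)+1·3.988281+1/4·0.144531≈3.939453; next y=1/2·4.339844+1/2·3.939453≈4.139648
n=6: y≈4.139648, sp=4, e=sp−y≈-0.139648; I≈3.848633, D=e−e_prev≈0.200195; u=1/4·(-0.139648)+1·3.848633+1/4·0.200195≈3.863770; next y=1/2·4.139648+1/2·3.863770≈4.001709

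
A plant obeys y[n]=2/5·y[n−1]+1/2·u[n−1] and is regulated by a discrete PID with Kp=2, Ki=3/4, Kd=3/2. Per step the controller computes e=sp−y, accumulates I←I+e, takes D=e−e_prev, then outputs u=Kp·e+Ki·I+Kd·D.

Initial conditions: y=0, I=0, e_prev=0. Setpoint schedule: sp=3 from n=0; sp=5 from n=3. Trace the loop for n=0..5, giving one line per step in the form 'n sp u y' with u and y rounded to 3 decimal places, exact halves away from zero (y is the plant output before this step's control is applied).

(exact arithmetic carried between steps; '≈' marks a value shown rounded to 6 d.p. or computed from one; I and e_prev carry over from the previous line; the table rounds u and y to 3 d.p., halves away from zero)
n=0: y=0, sp=3, e=sp−y=3; I=3, D=e−e_prev=3; u=2·3+3/4·3+3/2·3=12.75; next y=2/5·0+1/2·12.75=6.375
n=1: y=6.375, sp=3, e=sp−y=-3.375; I=-0.375, D=e−e_prev=-6.375; u=2·(-3.375)+3/4·(-0.375)+3/2·(-6.375)=-16.59375; next y=2/5·6.375+1/2·(-16.59375)=-5.746875
n=2: y=-5.746875, sp=3, e=sp−y=8.746875; I=8.371875, D=e−e_prev=12.121875; u=2·8.746875+3/4·8.371875+3/2·12.121875≈41.955469; next y=2/5·(-5.746875)+1/2·41.955469≈18.678984
n=3: y≈18.678984, sp=5, e=sp−y≈-13.678984; I≈-5.307109, D=e−e_prev≈-22.425859; u=2·(-13.678984)+3/4·(-5.307109)+3/2·(-22.425859)≈-64.977090; next y=2/5·18.678984+1/2·(-64.977090)≈-25.016951
n=4: y≈-25.016951, sp=5, e=sp−y≈30.016951; I≈24.709842, D=e−e_prev≈43.695936; u=2·30.016951+3/4·24.709842+3/2·43.695936≈144.110187; next y=2/5·(-25.016951)+1/2·144.110187≈62.048313
n=5: y≈62.048313, sp=5, e=sp−y≈-57.048313; I≈-32.338471, D=e−e_prev≈-87.065264; u=2·(-57.048313)+3/4·(-32.338471)+3/2·(-87.065264)≈-268.948376; next y=2/5·62.048313+1/2·(-268.948376)≈-109.654863

0 3 12.750 0.000
1 3 -16.594 6.375
2 3 41.955 -5.747
3 5 -64.977 18.679
4 5 144.110 -25.017
5 5 -268.948 62.048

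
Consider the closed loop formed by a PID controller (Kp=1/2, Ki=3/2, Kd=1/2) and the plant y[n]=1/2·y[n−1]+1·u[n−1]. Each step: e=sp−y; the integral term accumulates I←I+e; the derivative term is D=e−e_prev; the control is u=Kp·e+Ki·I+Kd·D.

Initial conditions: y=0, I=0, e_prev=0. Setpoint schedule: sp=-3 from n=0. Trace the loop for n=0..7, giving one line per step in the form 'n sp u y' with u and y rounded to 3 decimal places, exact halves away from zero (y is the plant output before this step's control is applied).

(exact arithmetic carried between steps; '≈' marks a value shown rounded to 6 d.p. or computed from one; I and e_prev carry over from the previous line; the table rounds u and y to 3 d.p., halves away from zero)
n=0: y=0, sp=-3, e=sp−y=-3; I=-3, D=e−e_prev=-3; u=1/2·(-3)+3/2·(-3)+1/2·(-3)=-7.5; next y=1/2·0+1·(-7.5)=-7.5
n=1: y=-7.5, sp=-3, e=sp−y=4.5; I=1.5, D=e−e_prev=7.5; u=1/2·4.5+3/2·1.5+1/2·7.5=8.25; next y=1/2·(-7.5)+1·8.25=4.5
n=2: y=4.5, sp=-3, e=sp−y=-7.5; I=-6, D=e−e_prev=-12; u=1/2·(-7.5)+3/2·(-6)+1/2·(-12)=-18.75; next y=1/2·4.5+1·(-18.75)=-16.5
n=3: y=-16.5, sp=-3, e=sp−y=13.5; I=7.5, D=e−e_prev=21; u=1/2·13.5+3/2·7.5+1/2·21=28.5; next y=1/2·(-16.5)+1·28.5=20.25
n=4: y=20.25, sp=-3, e=sp−y=-23.25; I=-15.75, D=e−e_prev=-36.75; u=1/2·(-23.25)+3/2·(-15.75)+1/2·(-36.75)=-53.625; next y=1/2·20.25+1·(-53.625)=-43.5
n=5: y=-43.5, sp=-3, e=sp−y=40.5; I=24.75, D=e−e_prev=63.75; u=1/2·40.5+3/2·24.75+1/2·63.75=89.25; next y=1/2·(-43.5)+1·89.25=67.5
n=6: y=67.5, sp=-3, e=sp−y=-70.5; I=-45.75, D=e−e_prev=-111; u=1/2·(-70.5)+3/2·(-45.75)+1/2·(-111)=-159.375; next y=1/2·67.5+1·(-159.375)=-125.625
n=7: y=-125.625, sp=-3, e=sp−y=122.625; I=76.875, D=e−e_prev=193.125; u=1/2·122.625+3/2·76.875+1/2·193.125=273.1875; next y=1/2·(-125.625)+1·273.1875=210.375

0 -3 -7.500 0.000
1 -3 8.250 -7.500
2 -3 -18.750 4.500
3 -3 28.500 -16.500
4 -3 -53.625 20.250
5 -3 89.250 -43.500
6 -3 -159.375 67.500
7 -3 273.188 -125.625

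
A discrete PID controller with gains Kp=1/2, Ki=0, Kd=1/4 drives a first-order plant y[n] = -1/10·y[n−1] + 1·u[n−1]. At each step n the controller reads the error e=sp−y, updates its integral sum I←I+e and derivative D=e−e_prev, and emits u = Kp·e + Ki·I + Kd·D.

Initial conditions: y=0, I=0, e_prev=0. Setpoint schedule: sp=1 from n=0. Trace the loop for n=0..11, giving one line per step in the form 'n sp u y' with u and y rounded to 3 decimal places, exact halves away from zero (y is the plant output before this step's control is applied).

(exact arithmetic carried between steps; '≈' marks a value shown rounded to 6 d.p. or computed from one; I and e_prev carry over from the previous line; the table rounds u and y to 3 d.p., halves away from zero)
n=0: y=0, sp=1, e=sp−y=1; I=1, D=e−e_prev=1; u=1/2·1+0·1+1/4·1=0.75; next y=-1/10·0+1·0.75=0.75
n=1: y=0.75, sp=1, e=sp−y=0.25; I=1.25, D=e−e_prev=-0.75; u=1/2·0.25+0·1.25+1/4·(-0.75)=-0.0625; next y=-1/10·0.75+1·(-0.0625)=-0.1375
n=2: y=-0.1375, sp=1, e=sp−y=1.1375; I=2.3875, D=e−e_prev=0.8875; u=1/2·1.1375+0·2.3875+1/4·0.8875=0.790625; next y=-1/10·(-0.1375)+1·0.790625=0.804375
n=3: y=0.804375, sp=1, e=sp−y=0.195625; I=2.583125, D=e−e_prev=-0.941875; u=1/2·0.195625+0·2.583125+1/4·(-0.941875)≈-0.137656; next y=-1/10·0.804375+1·(-0.137656)≈-0.218094
n=4: y≈-0.218094, sp=1, e=sp−y≈1.218094; I≈3.801219, D=e−e_prev≈1.022469; u=1/2·1.218094+0·3.801219+1/4·1.022469≈0.864664; next y=-1/10·(-0.218094)+1·0.864664≈0.886473
n=5: y≈0.886473, sp=1, e=sp−y≈0.113527; I≈3.914745, D=e−e_prev≈-1.104567; u=1/2·0.113527+0·3.914745+1/4·(-1.104567)≈-0.219379; next y=-1/10·0.886473+1·(-0.219379)≈-0.308026
n=6: y≈-0.308026, sp=1, e=sp−y≈1.308026; I≈5.222771, D=e−e_prev≈1.194499; u=1/2·1.308026+0·5.222771+1/4·1.194499≈0.952638; next y=-1/10·(-0.308026)+1·0.952638≈0.983440
n=7: y≈0.983440, sp=1, e=sp−y≈0.016560; I≈5.239331, D=e−e_prev≈-1.291466; u=1/2·0.016560+0·5.239331+1/4·(-1.291466)≈-0.314587; next y=-1/10·0.983440+1·(-0.314587)≈-0.412931
n=8: y≈-0.412931, sp=1, e=sp−y≈1.412931; I≈6.652262, D=e−e_prev≈1.396371; u=1/2·1.412931+0·6.652262+1/4·1.396371≈1.055558; next y=-1/10·(-0.412931)+1·1.055558≈1.096851
n=9: y≈1.096851, sp=1, e=sp−y≈-0.096851; I≈6.555410, D=e−e_prev≈-1.509782; u=1/2·(-0.096851)+0·6.555410+1/4·(-1.509782)≈-0.425871; next y=-1/10·1.096851+1·(-0.425871)≈-0.535556
n=10: y≈-0.535556, sp=1, e=sp−y≈1.535556; I≈8.090967, D=e−e_prev≈1.632407; u=1/2·1.535556+0·8.090967+1/4·1.632407≈1.175880; next y=-1/10·(-0.535556)+1·1.175880≈1.229436
n=11: y≈1.229436, sp=1, e=sp−y≈-0.229436; I≈7.861531, D=e−e_prev≈-1.764992; u=1/2·(-0.229436)+0·7.861531+1/4·(-1.764992)≈-0.555966; next y=-1/10·1.229436+1·(-0.555966)≈-0.678909

0 1 0.750 0.000
1 1 -0.063 0.750
2 1 0.791 -0.138
3 1 -0.138 0.804
4 1 0.865 -0.218
5 1 -0.219 0.886
6 1 0.953 -0.308
7 1 -0.315 0.983
8 1 1.056 -0.413
9 1 -0.426 1.097
10 1 1.176 -0.536
11 1 -0.556 1.229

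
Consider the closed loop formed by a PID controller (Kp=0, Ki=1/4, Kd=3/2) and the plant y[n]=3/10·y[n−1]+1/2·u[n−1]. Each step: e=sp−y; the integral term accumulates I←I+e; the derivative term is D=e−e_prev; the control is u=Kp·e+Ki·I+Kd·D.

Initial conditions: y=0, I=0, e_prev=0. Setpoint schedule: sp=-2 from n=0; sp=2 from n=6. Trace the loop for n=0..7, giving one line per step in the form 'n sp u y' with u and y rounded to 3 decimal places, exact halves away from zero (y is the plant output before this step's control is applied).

0 -2 -3.500 0.000
1 -2 2.063 -1.750
2 -2 -4.573 0.506
3 -2 2.806 -2.135
4 -2 -6.192 0.763
5 -2 3.816 -2.867
6 2 -1.264 1.048
7 2 1.236 -0.318

(exact arithmetic carried between steps; '≈' marks a value shown rounded to 6 d.p. or computed from one; I and e_prev carry over from the previous line; the table rounds u and y to 3 d.p., halves away from zero)
n=0: y=0, sp=-2, e=sp−y=-2; I=-2, D=e−e_prev=-2; u=0·(-2)+1/4·(-2)+3/2·(-2)=-3.5; next y=3/10·0+1/2·(-3.5)=-1.75
n=1: y=-1.75, sp=-2, e=sp−y=-0.25; I=-2.25, D=e−e_prev=1.75; u=0·(-0.25)+1/4·(-2.25)+3/2·1.75=2.0625; next y=3/10·(-1.75)+1/2·2.0625=0.50625
n=2: y=0.50625, sp=-2, e=sp−y=-2.50625; I=-4.75625, D=e−e_prev=-2.25625; u=0·(-2.50625)+1/4·(-4.75625)+3/2·(-2.25625)≈-4.573438; next y=3/10·0.50625+1/2·(-4.573438)≈-2.134844
n=3: y≈-2.134844, sp=-2, e=sp−y≈0.134844; I≈-4.621406, D=e−e_prev≈2.641094; u=0·0.134844+1/4·(-4.621406)+3/2·2.641094≈2.806289; next y=3/10·(-2.134844)+1/2·2.806289≈0.762691
n=4: y≈0.762691, sp=-2, e=sp−y≈-2.762691; I≈-7.384098, D=e−e_prev≈-2.897535; u=0·(-2.762691)+1/4·(-7.384098)+3/2·(-2.897535)≈-6.192327; next y=3/10·0.762691+1/2·(-6.192327)≈-2.867356
n=5: y≈-2.867356, sp=-2, e=sp−y≈0.867356; I≈-6.516742, D=e−e_prev≈3.630048; u=0·0.867356+1/4·(-6.516742)+3/2·3.630048≈3.815886; next y=3/10·(-2.867356)+1/2·3.815886≈1.047736
n=6: y≈1.047736, sp=2, e=sp−y≈0.952264; I≈-5.564478, D=e−e_prev≈0.084908; u=0·0.952264+1/4·(-5.564478)+3/2·0.084908≈-1.263758; next y=3/10·1.047736+1/2·(-1.263758)≈-0.317558
n=7: y≈-0.317558, sp=2, e=sp−y≈2.317558; I≈-3.246920, D=e−e_prev≈1.365294; u=0·2.317558+1/4·(-3.246920)+3/2·1.365294≈1.236211; next y=3/10·(-0.317558)+1/2·1.236211≈0.522838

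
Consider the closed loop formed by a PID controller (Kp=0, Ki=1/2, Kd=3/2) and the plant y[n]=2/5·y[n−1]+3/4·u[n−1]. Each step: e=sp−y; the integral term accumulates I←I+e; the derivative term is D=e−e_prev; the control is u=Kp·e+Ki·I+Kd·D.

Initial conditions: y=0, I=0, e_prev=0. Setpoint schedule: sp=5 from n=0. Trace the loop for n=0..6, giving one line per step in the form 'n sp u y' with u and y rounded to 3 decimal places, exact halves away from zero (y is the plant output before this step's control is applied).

0 5 10.000 0.000
1 5 -10.000 7.500
2 5 24.000 -4.500
3 5 -30.650 16.200
4 5 60.215 -16.508
5 5 -88.224 38.558
6 5 156.201 -50.745

(exact arithmetic carried between steps; '≈' marks a value shown rounded to 6 d.p. or computed from one; I and e_prev carry over from the previous line; the table rounds u and y to 3 d.p., halves away from zero)
n=0: y=0, sp=5, e=sp−y=5; I=5, D=e−e_prev=5; u=0·5+1/2·5+3/2·5=10; next y=2/5·0+3/4·10=7.5
n=1: y=7.5, sp=5, e=sp−y=-2.5; I=2.5, D=e−e_prev=-7.5; u=0·(-2.5)+1/2·2.5+3/2·(-7.5)=-10; next y=2/5·7.5+3/4·(-10)=-4.5
n=2: y=-4.5, sp=5, e=sp−y=9.5; I=12, D=e−e_prev=12; u=0·9.5+1/2·12+3/2·12=24; next y=2/5·(-4.5)+3/4·24=16.2
n=3: y=16.2, sp=5, e=sp−y=-11.2; I=0.8, D=e−e_prev=-20.7; u=0·(-11.2)+1/2·0.8+3/2·(-20.7)=-30.65; next y=2/5·16.2+3/4·(-30.65)=-16.5075
n=4: y=-16.5075, sp=5, e=sp−y=21.5075; I=22.3075, D=e−e_prev=32.7075; u=0·21.5075+1/2·22.3075+3/2·32.7075=60.215; next y=2/5·(-16.5075)+3/4·60.215=38.55825
n=5: y=38.55825, sp=5, e=sp−y=-33.55825; I=-11.25075, D=e−e_prev=-55.06575; u=0·(-33.55825)+1/2·(-11.25075)+3/2·(-55.06575)=-88.224; next y=2/5·38.55825+3/4·(-88.224)=-50.7447
n=6: y=-50.7447, sp=5, e=sp−y=55.7447; I=44.49395, D=e−e_prev=89.30295; u=0·55.7447+1/2·44.49395+3/2·89.30295=156.2014; next y=2/5·(-50.7447)+3/4·156.2014=96.85317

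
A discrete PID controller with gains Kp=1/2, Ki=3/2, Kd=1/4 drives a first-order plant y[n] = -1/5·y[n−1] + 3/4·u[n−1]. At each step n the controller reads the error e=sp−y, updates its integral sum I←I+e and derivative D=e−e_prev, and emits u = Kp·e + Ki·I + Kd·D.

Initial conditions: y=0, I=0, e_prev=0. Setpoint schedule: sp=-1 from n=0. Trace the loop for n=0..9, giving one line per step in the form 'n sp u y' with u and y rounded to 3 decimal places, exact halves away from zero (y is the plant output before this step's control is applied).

(exact arithmetic carried between steps; '≈' marks a value shown rounded to 6 d.p. or computed from one; I and e_prev carry over from the previous line; the table rounds u and y to 3 d.p., halves away from zero)
n=0: y=0, sp=-1, e=sp−y=-1; I=-1, D=e−e_prev=-1; u=1/2·(-1)+3/2·(-1)+1/4·(-1)=-2.25; next y=-1/5·0+3/4·(-2.25)=-1.6875
n=1: y=-1.6875, sp=-1, e=sp−y=0.6875; I=-0.3125, D=e−e_prev=1.6875; u=1/2·0.6875+3/2·(-0.3125)+1/4·1.6875=0.296875; next y=-1/5·(-1.6875)+3/4·0.296875≈0.560156
n=2: y≈0.560156, sp=-1, e=sp−y≈-1.560156; I≈-1.872656, D=e−e_prev≈-2.247656; u=1/2·(-1.560156)+3/2·(-1.872656)+1/4·(-2.247656)≈-4.150977; next y=-1/5·0.560156+3/4·(-4.150977)≈-3.225264
n=3: y≈-3.225264, sp=-1, e=sp−y≈2.225264; I≈0.352607, D=e−e_prev≈3.785420; u=1/2·2.225264+3/2·0.352607+1/4·3.785420≈2.587898; next y=-1/5·(-3.225264)+3/4·2.587898≈2.585976
n=4: y≈2.585976, sp=-1, e=sp−y≈-3.585976; I≈-3.233369, D=e−e_prev≈-5.811240; u=1/2·(-3.585976)+3/2·(-3.233369)+1/4·(-5.811240)≈-8.095851; next y=-1/5·2.585976+3/4·(-8.095851)≈-6.589084
n=5: y≈-6.589084, sp=-1, e=sp−y≈5.589084; I≈2.355715, D=e−e_prev≈9.175060; u=1/2·5.589084+3/2·2.355715+1/4·9.175060≈8.621879; next y=-1/5·(-6.589084)+3/4·8.621879≈7.784226
n=6: y≈7.784226, sp=-1, e=sp−y≈-8.784226; I≈-6.428511, D=e−e_prev≈-14.373310; u=1/2·(-8.784226)+3/2·(-6.428511)+1/4·(-14.373310)≈-17.628207; next y=-1/5·7.784226+3/4·(-17.628207)≈-14.778001
n=7: y≈-14.778001, sp=-1, e=sp−y≈13.778001; I≈7.349489, D=e−e_prev≈22.562227; u=1/2·13.778001+3/2·7.349489+1/4·22.562227≈23.553791; next y=-1/5·(-14.778001)+3/4·23.553791≈20.620944
n=8: y≈20.620944, sp=-1, e=sp−y≈-21.620944; I≈-14.271454, D=e−e_prev≈-35.398944; u=1/2·(-21.620944)+3/2·(-14.271454)+1/4·(-35.398944)≈-41.067389; next y=-1/5·20.620944+3/4·(-41.067389)≈-34.924730
n=9: y≈-34.924730, sp=-1, e=sp−y≈33.924730; I≈19.653276, D=e−e_prev≈55.545674; u=1/2·33.924730+3/2·19.653276+1/4·55.545674≈60.328698; next y=-1/5·(-34.924730)+3/4·60.328698≈52.231470

0 -1 -2.250 0.000
1 -1 0.297 -1.688
2 -1 -4.151 0.560
3 -1 2.588 -3.225
4 -1 -8.096 2.586
5 -1 8.622 -6.589
6 -1 -17.628 7.784
7 -1 23.554 -14.778
8 -1 -41.067 20.621
9 -1 60.329 -34.925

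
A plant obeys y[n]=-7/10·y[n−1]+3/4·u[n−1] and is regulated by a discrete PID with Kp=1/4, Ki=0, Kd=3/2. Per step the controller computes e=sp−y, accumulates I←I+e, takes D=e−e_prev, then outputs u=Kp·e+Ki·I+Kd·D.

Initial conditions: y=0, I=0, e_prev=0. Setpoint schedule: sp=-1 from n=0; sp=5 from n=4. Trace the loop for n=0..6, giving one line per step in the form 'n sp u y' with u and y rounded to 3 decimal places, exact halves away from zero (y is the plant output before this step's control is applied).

(exact arithmetic carried between steps; '≈' marks a value shown rounded to 6 d.p. or computed from one; I and e_prev carry over from the previous line; the table rounds u and y to 3 d.p., halves away from zero)
n=0: y=0, sp=-1, e=sp−y=-1; I=-1, D=e−e_prev=-1; u=1/4·(-1)+0·(-1)+3/2·(-1)=-1.75; next y=-7/10·0+3/4·(-1.75)=-1.3125
n=1: y=-1.3125, sp=-1, e=sp−y=0.3125; I=-0.6875, D=e−e_prev=1.3125; u=1/4·0.3125+0·(-0.6875)+3/2·1.3125=2.046875; next y=-7/10·(-1.3125)+3/4·2.046875≈2.453906
n=2: y≈2.453906, sp=-1, e=sp−y≈-3.453906; I≈-4.141406, D=e−e_prev≈-3.766406; u=1/4·(-3.453906)+0·(-4.141406)+3/2·(-3.766406)≈-6.513086; next y=-7/10·2.453906+3/4·(-6.513086)≈-6.602549
n=3: y≈-6.602549, sp=-1, e=sp−y≈5.602549; I≈1.461143, D=e−e_prev≈9.056455; u=1/4·5.602549+0·1.461143+3/2·9.056455≈14.985320; next y=-7/10·(-6.602549)+3/4·14.985320≈15.860774
n=4: y≈15.860774, sp=5, e=sp−y≈-10.860774; I≈-9.399631, D=e−e_prev≈-16.463323; u=1/4·(-10.860774)+0·(-9.399631)+3/2·(-16.463323)≈-27.410178; next y=-7/10·15.860774+3/4·(-27.410178)≈-31.660175
n=5: y≈-31.660175, sp=5, e=sp−y≈36.660175; I≈27.260544, D=e−e_prev≈47.520949; u=1/4·36.660175+0·27.260544+3/2·47.520949≈80.446468; next y=-7/10·(-31.660175)+3/4·80.446468≈82.496973
n=6: y≈82.496973, sp=5, e=sp−y≈-77.496973; I≈-50.236430, D=e−e_prev≈-114.157149; u=1/4·(-77.496973)+0·(-50.236430)+3/2·(-114.157149)≈-190.609966; next y=-7/10·82.496973+3/4·(-190.609966)≈-200.705356

0 -1 -1.750 0.000
1 -1 2.047 -1.313
2 -1 -6.513 2.454
3 -1 14.985 -6.603
4 5 -27.410 15.861
5 5 80.446 -31.660
6 5 -190.610 82.497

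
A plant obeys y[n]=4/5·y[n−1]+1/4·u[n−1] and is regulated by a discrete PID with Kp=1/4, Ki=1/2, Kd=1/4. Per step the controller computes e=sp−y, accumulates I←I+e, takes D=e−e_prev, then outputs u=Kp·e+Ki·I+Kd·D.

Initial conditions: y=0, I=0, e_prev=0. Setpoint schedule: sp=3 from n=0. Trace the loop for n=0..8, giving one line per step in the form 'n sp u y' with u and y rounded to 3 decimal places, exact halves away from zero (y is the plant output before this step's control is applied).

0 3 3.000 0.000
1 3 3.000 0.750
2 3 3.713 1.350
3 3 4.029 2.008
4 3 4.084 2.614
5 3 3.930 3.112
6 3 3.639 3.472
7 3 3.277 3.687
8 3 2.906 3.769

(exact arithmetic carried between steps; '≈' marks a value shown rounded to 6 d.p. or computed from one; I and e_prev carry over from the previous line; the table rounds u and y to 3 d.p., halves away from zero)
n=0: y=0, sp=3, e=sp−y=3; I=3, D=e−e_prev=3; u=1/4·3+1/2·3+1/4·3=3; next y=4/5·0+1/4·3=0.75
n=1: y=0.75, sp=3, e=sp−y=2.25; I=5.25, D=e−e_prev=-0.75; u=1/4·2.25+1/2·5.25+1/4·(-0.75)=3; next y=4/5·0.75+1/4·3=1.35
n=2: y=1.35, sp=3, e=sp−y=1.65; I=6.9, D=e−e_prev=-0.6; u=1/4·1.65+1/2·6.9+1/4·(-0.6)=3.7125; next y=4/5·1.35+1/4·3.7125=2.008125
n=3: y=2.008125, sp=3, e=sp−y=0.991875; I=7.891875, D=e−e_prev=-0.658125; u=1/4·0.991875+1/2·7.891875+1/4·(-0.658125)=4.029375; next y=4/5·2.008125+1/4·4.029375≈2.613844
n=4: y≈2.613844, sp=3, e=sp−y≈0.386156; I≈8.278031, D=e−e_prev≈-0.605719; u=1/4·0.386156+1/2·8.278031+1/4·(-0.605719)≈4.084125; next y=4/5·2.613844+1/4·4.084125≈3.112106
n=5: y≈3.112106, sp=3, e=sp−y≈-0.112106; I≈8.165925, D=e−e_prev≈-0.498263; u=1/4·(-0.112106)+1/2·8.165925+1/4·(-0.498263)≈3.930370; next y=4/5·3.112106+1/4·3.930370≈3.472278
n=6: y≈3.472278, sp=3, e=sp−y≈-0.472278; I≈7.693647, D=e−e_prev≈-0.360171; u=1/4·(-0.472278)+1/2·7.693647+1/4·(-0.360171)≈3.638711; next y=4/5·3.472278+1/4·3.638711≈3.687500
n=7: y≈3.687500, sp=3, e=sp−y≈-0.687500; I≈7.006147, D=e−e_prev≈-0.215222; u=1/4·(-0.687500)+1/2·7.006147+1/4·(-0.215222)≈3.277393; next y=4/5·3.687500+1/4·3.277393≈3.769348
n=8: y≈3.769348, sp=3, e=sp−y≈-0.769348; I≈6.236799, D=e−e_prev≈-0.081848; u=1/4·(-0.769348)+1/2·6.236799+1/4·(-0.081848)≈2.905600; next y=4/5·3.769348+1/4·2.905600≈3.741879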